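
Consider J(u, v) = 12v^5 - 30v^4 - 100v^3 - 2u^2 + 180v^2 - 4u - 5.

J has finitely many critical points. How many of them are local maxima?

J separates as a function of u plus a function of v, so ∇J=0 decouples.
∂J/∂u = -4(u + 1) = 0 at u ∈ {-1}; ∂J/∂v = 60v(v - 3)(v - 1)(v + 2) = 0 at v ∈ {-2, 0, 1, 3}.
The Hessian is diagonal: diag(J_uu, J_vv). Second derivatives: J_uu(-1)=-4; J_vv(-2)=-1800, J_vv(0)=360, J_vv(1)=-360, J_vv(3)=1800.
Local maxima occur where both diagonal entries negative: (-1, -2), (-1, 1). Count: 2.

2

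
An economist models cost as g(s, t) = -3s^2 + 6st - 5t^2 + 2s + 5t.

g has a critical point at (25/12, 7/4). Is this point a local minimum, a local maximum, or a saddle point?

The Hessian of g is constant: H = [[-6, 6], [6, -10]].
det(H) = (-6)·(-10) − 6² = 24.
det(H) > 0 and tr(H) = -16 < 0, so H is negative definite and the point is a local maximum.

local maximum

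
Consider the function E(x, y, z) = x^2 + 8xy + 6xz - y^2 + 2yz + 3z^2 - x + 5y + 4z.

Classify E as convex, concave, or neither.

E is quadratic, so its Hessian is the constant matrix H = [[2, 8, 6], [8, -2, 2], [6, 2, 6]].
Leading principal minors: 2, -68, -152.
Neither pattern holds ⇒ H is indefinite ⇒ neither convex nor concave.

neither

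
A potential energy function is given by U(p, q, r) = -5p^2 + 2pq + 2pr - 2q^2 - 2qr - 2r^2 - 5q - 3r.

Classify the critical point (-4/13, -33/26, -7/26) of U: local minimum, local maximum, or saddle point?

local maximum

The Hessian is constant: H = [[-10, 2, 2], [2, -4, -2], [2, -2, -4]].
Leading principal minors: Δ₁ = -10, Δ₂ = 36, Δ₃ = -104.
The minors alternate sign starting negative (−, +, −), so H is negative definite: a local maximum.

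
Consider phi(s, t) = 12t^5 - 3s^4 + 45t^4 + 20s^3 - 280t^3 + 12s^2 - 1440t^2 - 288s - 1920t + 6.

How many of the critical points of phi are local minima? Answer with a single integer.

phi separates as a function of s plus a function of t, so ∇phi=0 decouples.
∂phi/∂s = -12(s - 4)(s - 3)(s + 2) = 0 at s ∈ {-2, 3, 4}; ∂phi/∂t = 60(t - 4)(t + 1)(t + 2)(t + 4) = 0 at t ∈ {-4, -2, -1, 4}.
The Hessian is diagonal: diag(phi_ss, phi_tt). Second derivatives: phi_ss(-2)=-360, phi_ss(3)=60, phi_ss(4)=-72; phi_tt(-4)=-2880, phi_tt(-2)=720, phi_tt(-1)=-900, phi_tt(4)=14400.
Local minima occur where both diagonal entries positive: (3, -2), (3, 4). Count: 2.

2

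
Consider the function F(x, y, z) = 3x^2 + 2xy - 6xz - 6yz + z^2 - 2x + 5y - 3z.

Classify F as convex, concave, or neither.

F is quadratic, so its Hessian is the constant matrix H = [[6, 2, -6], [2, 0, -6], [-6, -6, 2]].
Leading principal minors: 6, -4, -80.
Neither pattern holds ⇒ H is indefinite ⇒ neither convex nor concave.

neither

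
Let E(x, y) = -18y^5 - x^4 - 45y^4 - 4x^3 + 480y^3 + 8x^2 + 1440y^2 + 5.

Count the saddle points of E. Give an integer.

E separates as a function of x plus a function of y, so ∇E=0 decouples.
∂E/∂x = -4x(x - 1)(x + 4) = 0 at x ∈ {-4, 0, 1}; ∂E/∂y = -90y(y - 4)(y + 2)(y + 4) = 0 at y ∈ {-4, -2, 0, 4}.
The Hessian is diagonal: diag(E_xx, E_yy). Second derivatives: E_xx(-4)=-80, E_xx(0)=16, E_xx(1)=-20; E_yy(-4)=5760, E_yy(-2)=-2160, E_yy(0)=2880, E_yy(4)=-17280.
Saddle points occur where the two diagonal entries have opposite signs: (-4, -4), (-4, 0), (0, -2), (0, 4), (1, -4), (1, 0). Count: 6.

6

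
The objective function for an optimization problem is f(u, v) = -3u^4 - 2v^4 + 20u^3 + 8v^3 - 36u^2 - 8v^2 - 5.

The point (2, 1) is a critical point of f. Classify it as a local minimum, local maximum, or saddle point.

The mixed partial ∂²f/∂u∂v is 0, so the Hessian at any point is diag(f_uu, f_vv) = diag(12(-3u^2 + 10u - 6), 8(-3v^2 + 6v - 2)).
At (2, 1): H = diag(24, 8).
Both eigenvalues are positive, so H is positive definite: a local minimum.

local minimum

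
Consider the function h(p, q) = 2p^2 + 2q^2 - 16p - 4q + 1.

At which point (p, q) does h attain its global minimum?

(4, 1)

h(p,q) separates as A(p) + B(q) + 1, so its minimum is min A + min B + 1.
A'(p) = 4p - 16 vanishes at p ∈ {4}; B'(q) = 4q - 4 vanishes at q ∈ {1}.
Local minima of A (where A''>0): A(4)=-32. Local minima of B: B(1)=-2.
So the global minimum of h is A(4) + B(1) + 1 = -32 − 2 + 1 = -33, attained at (4, 1).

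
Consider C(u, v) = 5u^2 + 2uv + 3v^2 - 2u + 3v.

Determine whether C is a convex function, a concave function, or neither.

convex

C is quadratic, so its Hessian is the constant matrix H = [[10, 2], [2, 6]].
det(H) = 56, tr(H) = 16.
det(H) > 0 and tr(H) > 0, so H is positive definite everywhere: convex.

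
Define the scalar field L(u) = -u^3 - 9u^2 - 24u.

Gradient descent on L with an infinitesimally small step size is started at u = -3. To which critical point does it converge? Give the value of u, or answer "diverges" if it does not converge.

-4

L'(u) = -3(u + 2)(u + 4), so L'(-3) = 3.
Gradient descent moves in the -L' direction, i.e. u is decreasing.
The nearest critical point in that direction is u = -4, where L'' = 6 > 0 (a local minimum). The iterate converges there.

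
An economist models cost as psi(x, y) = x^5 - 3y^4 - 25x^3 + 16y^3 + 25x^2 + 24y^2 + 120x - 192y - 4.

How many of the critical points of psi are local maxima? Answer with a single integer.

psi separates as a function of x plus a function of y, so ∇psi=0 decouples.
∂psi/∂x = 5(x - 3)(x - 2)(x + 1)(x + 4) = 0 at x ∈ {-4, -1, 2, 3}; ∂psi/∂y = -12(y - 4)(y - 2)(y + 2) = 0 at y ∈ {-2, 2, 4}.
The Hessian is diagonal: diag(psi_xx, psi_yy). Second derivatives: psi_xx(-4)=-630, psi_xx(-1)=180, psi_xx(2)=-90, psi_xx(3)=140; psi_yy(-2)=-288, psi_yy(2)=96, psi_yy(4)=-144.
Local maxima occur where both diagonal entries negative: (-4, -2), (-4, 4), (2, -2), (2, 4). Count: 4.

4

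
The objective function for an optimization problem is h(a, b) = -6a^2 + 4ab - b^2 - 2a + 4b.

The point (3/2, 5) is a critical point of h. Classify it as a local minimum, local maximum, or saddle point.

The Hessian of h is constant: H = [[-12, 4], [4, -2]].
det(H) = (-12)·(-2) − 4² = 8.
det(H) > 0 and tr(H) = -14 < 0, so H is negative definite and the point is a local maximum.

local maximum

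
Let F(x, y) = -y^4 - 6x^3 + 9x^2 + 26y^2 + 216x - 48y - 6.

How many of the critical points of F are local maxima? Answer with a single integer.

2

F separates as a function of x plus a function of y, so ∇F=0 decouples.
∂F/∂x = -18(x - 4)(x + 3) = 0 at x ∈ {-3, 4}; ∂F/∂y = -4(y - 3)(y - 1)(y + 4) = 0 at y ∈ {-4, 1, 3}.
The Hessian is diagonal: diag(F_xx, F_yy). Second derivatives: F_xx(-3)=126, F_xx(4)=-126; F_yy(-4)=-140, F_yy(1)=40, F_yy(3)=-56.
Local maxima occur where both diagonal entries negative: (4, -4), (4, 3). Count: 2.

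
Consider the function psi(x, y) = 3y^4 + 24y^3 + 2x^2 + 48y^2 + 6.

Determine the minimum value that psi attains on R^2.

6

psi(x,y) separates as P(x) + Q(y) + 6, so its minimum is min P + min Q + 6.
P'(x) = 4x vanishes at x ∈ {0}; Q'(y) = 12y(y + 2)(y + 4) vanishes at y ∈ {-4, -2, 0}.
Local minima of P (where P''>0): P(0)=0. Local minima of Q: Q(-4)=0, Q(0)=0.
So the global minimum of psi is P(0) + Q(-4) + 6 = 0 + 0 + 6 = 6, attained at (0, -4).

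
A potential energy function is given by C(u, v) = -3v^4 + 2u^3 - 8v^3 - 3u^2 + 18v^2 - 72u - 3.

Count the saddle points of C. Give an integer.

C separates as a function of u plus a function of v, so ∇C=0 decouples.
∂C/∂u = 6(u - 4)(u + 3) = 0 at u ∈ {-3, 4}; ∂C/∂v = -12v(v - 1)(v + 3) = 0 at v ∈ {-3, 0, 1}.
The Hessian is diagonal: diag(C_uu, C_vv). Second derivatives: C_uu(-3)=-42, C_uu(4)=42; C_vv(-3)=-144, C_vv(0)=36, C_vv(1)=-48.
Saddle points occur where the two diagonal entries have opposite signs: (-3, 0), (4, -3), (4, 1). Count: 3.

3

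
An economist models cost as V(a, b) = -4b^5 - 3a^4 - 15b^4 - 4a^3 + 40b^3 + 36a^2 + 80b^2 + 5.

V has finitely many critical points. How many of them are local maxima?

4

V separates as a function of a plus a function of b, so ∇V=0 decouples.
∂V/∂a = -12a(a - 2)(a + 3) = 0 at a ∈ {-3, 0, 2}; ∂V/∂b = -20b(b - 2)(b + 1)(b + 4) = 0 at b ∈ {-4, -1, 0, 2}.
The Hessian is diagonal: diag(V_aa, V_bb). Second derivatives: V_aa(-3)=-180, V_aa(0)=72, V_aa(2)=-120; V_bb(-4)=1440, V_bb(-1)=-180, V_bb(0)=160, V_bb(2)=-720.
Local maxima occur where both diagonal entries negative: (-3, -1), (-3, 2), (2, -1), (2, 2). Count: 4.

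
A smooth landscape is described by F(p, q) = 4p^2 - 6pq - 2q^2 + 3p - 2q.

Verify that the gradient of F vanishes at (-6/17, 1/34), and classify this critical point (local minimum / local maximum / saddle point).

∇F = (8p - 6q + 3, -6p - 4q - 2); substituting (-6/17, 1/34) gives ∇F = (0, 0), so (-6/17, 1/34) is indeed a critical point.
The Hessian of F is constant: H = [[8, -6], [-6, -4]].
det(H) = 8·(-4) − (-6)² = -68.
Since det(H) < 0, H is indefinite and the critical point is a saddle point.

saddle point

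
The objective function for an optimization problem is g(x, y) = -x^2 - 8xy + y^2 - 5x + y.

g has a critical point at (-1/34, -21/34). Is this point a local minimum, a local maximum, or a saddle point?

The Hessian of g is constant: H = [[-2, -8], [-8, 2]].
det(H) = (-2)·2 − (-8)² = -68.
Since det(H) < 0, H is indefinite and the critical point is a saddle point.

saddle point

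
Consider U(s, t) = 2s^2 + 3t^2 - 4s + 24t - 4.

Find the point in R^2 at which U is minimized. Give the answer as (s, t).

(1, -4)

U(s,t) separates as P(s) + Q(t) − 4, so its minimum is min P + min Q − 4.
P'(s) = 4s - 4 vanishes at s ∈ {1}; Q'(t) = 6(t + 4) vanishes at t ∈ {-4}.
Local minima of P (where P''>0): P(1)=-2. Local minima of Q: Q(-4)=-48.
So the global minimum of U is P(1) + Q(-4) − 4 = -2 − 48 − 4 = -54, attained at (1, -4).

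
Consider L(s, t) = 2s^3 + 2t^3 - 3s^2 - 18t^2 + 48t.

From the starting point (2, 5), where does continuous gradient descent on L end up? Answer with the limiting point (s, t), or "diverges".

L is separable, so gradient descent decouples: s follows -∂L/∂s, t follows -∂L/∂t.
∂L/∂s = 6s(s - 1); at s=2 this is 12, so s decreases.
∂L/∂t = 6(t - 4)(t - 2); at t=5 this is 18, so t decreases.
s converges to its nearest critical value 1 (a local min of the s-part); t converges to 4. The iterate converges to (1, 4).

(1, 4)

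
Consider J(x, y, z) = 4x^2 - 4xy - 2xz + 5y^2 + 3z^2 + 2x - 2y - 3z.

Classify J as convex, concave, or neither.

J is quadratic, so its Hessian is the constant matrix H = [[8, -4, -2], [-4, 10, 0], [-2, 0, 6]].
Leading principal minors: 8, 64, 344.
All positive ⇒ H ≻ 0 ⇒ convex.

convex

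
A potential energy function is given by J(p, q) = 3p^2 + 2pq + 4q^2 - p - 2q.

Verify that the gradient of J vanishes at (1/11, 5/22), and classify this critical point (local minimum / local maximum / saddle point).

∇J = (6p + 2q - 1, 2p + 8q - 2); substituting (1/11, 5/22) gives ∇J = (0, 0), so (1/11, 5/22) is indeed a critical point.
The Hessian of J is constant: H = [[6, 2], [2, 8]].
det(H) = 6·8 − 2² = 44.
det(H) > 0 and tr(H) = 14 > 0, so H is positive definite and the point is a local minimum.

local minimum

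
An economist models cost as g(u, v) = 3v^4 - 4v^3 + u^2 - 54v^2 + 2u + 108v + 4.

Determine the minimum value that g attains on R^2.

-456

g(u,v) separates as P(u) + Q(v) + 4, so its minimum is min P + min Q + 4.
P'(u) = 2u + 2 vanishes at u ∈ {-1}; Q'(v) = 12(v - 3)(v - 1)(v + 3) vanishes at v ∈ {-3, 1, 3}.
Local minima of P (where P''>0): P(-1)=-1. Local minima of Q: Q(-3)=-459, Q(3)=-27.
So the global minimum of g is P(-1) + Q(-3) + 4 = -1 − 459 + 4 = -456, attained at (-1, -3).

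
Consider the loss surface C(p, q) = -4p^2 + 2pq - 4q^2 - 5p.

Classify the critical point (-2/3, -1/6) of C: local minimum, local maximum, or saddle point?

local maximum

The Hessian of C is constant: H = [[-8, 2], [2, -8]].
det(H) = (-8)·(-8) − 2² = 60.
det(H) > 0 and tr(H) = -16 < 0, so H is negative definite and the point is a local maximum.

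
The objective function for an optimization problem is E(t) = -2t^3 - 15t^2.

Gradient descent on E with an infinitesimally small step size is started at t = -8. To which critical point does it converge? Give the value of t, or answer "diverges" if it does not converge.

E'(t) = -6t(t + 5), so E'(-8) = -144.
Gradient descent moves in the -E' direction, i.e. t is increasing.
The nearest critical point in that direction is t = -5, where E'' = 30 > 0 (a local minimum). The iterate converges there.

-5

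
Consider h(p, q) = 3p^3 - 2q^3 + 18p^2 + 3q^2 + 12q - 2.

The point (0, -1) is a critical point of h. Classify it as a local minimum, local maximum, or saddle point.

The mixed partial ∂²h/∂p∂q is 0, so the Hessian at any point is diag(h_pp, h_qq) = diag(18(p + 2), 6(-2q + 1)).
At (0, -1): H = diag(36, 18).
Both eigenvalues are positive, so H is positive definite: a local minimum.

local minimum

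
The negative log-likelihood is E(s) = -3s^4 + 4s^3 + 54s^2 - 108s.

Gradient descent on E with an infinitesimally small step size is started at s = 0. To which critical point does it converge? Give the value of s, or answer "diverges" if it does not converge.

E'(s) = -12(s - 3)(s - 1)(s + 3), so E'(0) = -108.
Gradient descent moves in the -E' direction, i.e. s is increasing.
The nearest critical point in that direction is s = 1, where E'' = 96 > 0 (a local minimum). The iterate converges there.

1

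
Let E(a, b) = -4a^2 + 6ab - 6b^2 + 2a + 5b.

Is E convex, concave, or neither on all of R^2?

concave

E is quadratic, so its Hessian is the constant matrix H = [[-8, 6], [6, -12]].
det(H) = 60, tr(H) = -20.
det(H) > 0 and tr(H) < 0, so H is negative definite everywhere: concave.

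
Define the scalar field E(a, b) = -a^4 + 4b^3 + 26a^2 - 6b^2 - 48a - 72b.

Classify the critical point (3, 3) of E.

saddle point

The mixed partial ∂²E/∂a∂b is 0, so the Hessian at any point is diag(E_aa, E_bb) = diag(4(-3a^2 + 13), 12(2b - 1)).
At (3, 3): H = diag(-56, 60).
The eigenvalues have opposite signs, so H is indefinite: a saddle point.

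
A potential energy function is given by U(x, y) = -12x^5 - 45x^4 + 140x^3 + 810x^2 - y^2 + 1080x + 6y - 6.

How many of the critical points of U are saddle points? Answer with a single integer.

2

U separates as a function of x plus a function of y, so ∇U=0 decouples.
∂U/∂x = -60(x - 3)(x + 1)(x + 2)(x + 3) = 0 at x ∈ {-3, -2, -1, 3}; ∂U/∂y = -2(y - 3) = 0 at y ∈ {3}.
The Hessian is diagonal: diag(U_xx, U_yy). Second derivatives: U_xx(-3)=720, U_xx(-2)=-300, U_xx(-1)=480, U_xx(3)=-7200; U_yy(3)=-2.
Saddle points occur where the two diagonal entries have opposite signs: (-3, 3), (-1, 3). Count: 2.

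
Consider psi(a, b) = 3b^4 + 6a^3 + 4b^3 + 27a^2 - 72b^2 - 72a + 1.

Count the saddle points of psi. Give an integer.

3

psi separates as a function of a plus a function of b, so ∇psi=0 decouples.
∂psi/∂a = 18(a - 1)(a + 4) = 0 at a ∈ {-4, 1}; ∂psi/∂b = 12b(b - 3)(b + 4) = 0 at b ∈ {-4, 0, 3}.
The Hessian is diagonal: diag(psi_aa, psi_bb). Second derivatives: psi_aa(-4)=-90, psi_aa(1)=90; psi_bb(-4)=336, psi_bb(0)=-144, psi_bb(3)=252.
Saddle points occur where the two diagonal entries have opposite signs: (-4, -4), (-4, 3), (1, 0). Count: 3.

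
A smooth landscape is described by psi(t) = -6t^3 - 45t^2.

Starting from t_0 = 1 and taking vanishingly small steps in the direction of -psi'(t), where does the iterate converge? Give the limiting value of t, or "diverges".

diverges

psi'(t) = -18t(t + 5), so psi'(1) = -108.
Gradient descent moves in the -psi' direction, i.e. t is increasing.
There is no critical point above t=1, and psi' keeps the same sign, so the iterate runs off to +∞.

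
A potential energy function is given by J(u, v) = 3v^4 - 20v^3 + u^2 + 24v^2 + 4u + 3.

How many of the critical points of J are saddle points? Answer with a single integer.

J separates as a function of u plus a function of v, so ∇J=0 decouples.
∂J/∂u = 2(u + 2) = 0 at u ∈ {-2}; ∂J/∂v = 12v(v - 4)(v - 1) = 0 at v ∈ {0, 1, 4}.
The Hessian is diagonal: diag(J_uu, J_vv). Second derivatives: J_uu(-2)=2; J_vv(0)=48, J_vv(1)=-36, J_vv(4)=144.
Saddle points occur where the two diagonal entries have opposite signs: (-2, 1). Count: 1.

1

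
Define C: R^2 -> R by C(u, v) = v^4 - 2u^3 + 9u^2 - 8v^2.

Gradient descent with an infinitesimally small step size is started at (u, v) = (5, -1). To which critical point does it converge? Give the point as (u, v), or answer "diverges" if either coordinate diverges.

C is separable, so gradient descent decouples: u follows -∂C/∂u, v follows -∂C/∂v.
∂C/∂u = -6u(u - 3); at u=5 this is -60, so u increases.
∂C/∂v = 4v(v - 2)(v + 2); at v=-1 this is 12, so v decreases.
The u-coordinate has no critical point in that direction and runs off to infinity.

diverges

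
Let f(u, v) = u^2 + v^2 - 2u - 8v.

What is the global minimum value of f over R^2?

-17

f(u,v) separates as P(u) + Q(v), so its minimum is min P + min Q.
P'(u) = 2u - 2 vanishes at u ∈ {1}; Q'(v) = 2v - 8 vanishes at v ∈ {4}.
Local minima of P (where P''>0): P(1)=-1. Local minima of Q: Q(4)=-16.
So the global minimum of f is P(1) + Q(4) = -1 − 16 = -17, attained at (1, 4).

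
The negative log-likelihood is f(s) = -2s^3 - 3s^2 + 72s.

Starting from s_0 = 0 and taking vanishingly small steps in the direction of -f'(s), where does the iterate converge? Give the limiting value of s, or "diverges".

f'(s) = -6(s - 3)(s + 4), so f'(0) = 72.
Gradient descent moves in the -f' direction, i.e. s is decreasing.
The nearest critical point in that direction is s = -4, where f'' = 42 > 0 (a local minimum). The iterate converges there.

-4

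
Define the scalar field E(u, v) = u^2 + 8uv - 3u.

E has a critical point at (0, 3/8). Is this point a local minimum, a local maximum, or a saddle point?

saddle point

The Hessian of E is constant: H = [[2, 8], [8, 0]].
det(H) = 2·0 − 8² = -64.
Since det(H) < 0, H is indefinite and the critical point is a saddle point.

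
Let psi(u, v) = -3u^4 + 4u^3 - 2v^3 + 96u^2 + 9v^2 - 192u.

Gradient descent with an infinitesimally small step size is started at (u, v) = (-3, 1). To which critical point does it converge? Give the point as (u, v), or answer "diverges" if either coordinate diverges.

(1, 0)

psi is separable, so gradient descent decouples: u follows -∂psi/∂u, v follows -∂psi/∂v.
∂psi/∂u = -12(u - 4)(u - 1)(u + 4); at u=-3 this is -336, so u increases.
∂psi/∂v = -6v(v - 3); at v=1 this is 12, so v decreases.
u converges to its nearest critical value 1 (a local min of the u-part); v converges to 0. The iterate converges to (1, 0).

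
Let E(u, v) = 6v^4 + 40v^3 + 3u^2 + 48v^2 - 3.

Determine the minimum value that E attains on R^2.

-259

E(u,v) separates as P(u) + Q(v) − 3, so its minimum is min P + min Q − 3.
P'(u) = 6u vanishes at u ∈ {0}; Q'(v) = 24v(v + 1)(v + 4) vanishes at v ∈ {-4, -1, 0}.
Local minima of P (where P''>0): P(0)=0. Local minima of Q: Q(-4)=-256, Q(0)=0.
So the global minimum of E is P(0) + Q(-4) − 3 = 0 − 256 − 3 = -259, attained at (0, -4).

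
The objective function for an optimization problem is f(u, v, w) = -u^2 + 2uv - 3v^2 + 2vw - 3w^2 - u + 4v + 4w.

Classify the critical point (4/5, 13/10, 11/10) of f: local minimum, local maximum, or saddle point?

The Hessian is constant: H = [[-2, 2, 0], [2, -6, 2], [0, 2, -6]].
Leading principal minors: Δ₁ = -2, Δ₂ = 8, Δ₃ = -40.
The minors alternate sign starting negative (−, +, −), so H is negative definite: a local maximum.

local maximum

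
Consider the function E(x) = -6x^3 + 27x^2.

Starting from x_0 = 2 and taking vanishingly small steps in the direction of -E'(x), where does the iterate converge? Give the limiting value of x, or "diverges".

0

E'(x) = -18x(x - 3), so E'(2) = 36.
Gradient descent moves in the -E' direction, i.e. x is decreasing.
The nearest critical point in that direction is x = 0, where E'' = 54 > 0 (a local minimum). The iterate converges there.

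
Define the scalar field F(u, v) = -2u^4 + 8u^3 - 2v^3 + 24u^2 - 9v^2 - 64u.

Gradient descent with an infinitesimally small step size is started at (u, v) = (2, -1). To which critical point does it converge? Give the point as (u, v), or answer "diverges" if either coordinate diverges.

F is separable, so gradient descent decouples: u follows -∂F/∂u, v follows -∂F/∂v.
∂F/∂u = -8(u - 4)(u - 1)(u + 2); at u=2 this is 64, so u decreases.
∂F/∂v = -6v(v + 3); at v=-1 this is 12, so v decreases.
u converges to its nearest critical value 1 (a local min of the u-part); v converges to -3. The iterate converges to (1, -3).

(1, -3)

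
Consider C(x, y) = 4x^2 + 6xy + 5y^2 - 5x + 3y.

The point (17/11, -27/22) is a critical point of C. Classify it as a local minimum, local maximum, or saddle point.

The Hessian of C is constant: H = [[8, 6], [6, 10]].
det(H) = 8·10 − 6² = 44.
det(H) > 0 and tr(H) = 18 > 0, so H is positive definite and the point is a local minimum.

local minimum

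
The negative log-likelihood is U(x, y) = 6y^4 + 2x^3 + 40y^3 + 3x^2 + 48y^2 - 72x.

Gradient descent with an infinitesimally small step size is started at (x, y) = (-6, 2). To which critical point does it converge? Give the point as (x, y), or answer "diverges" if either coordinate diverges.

U is separable, so gradient descent decouples: x follows -∂U/∂x, y follows -∂U/∂y.
∂U/∂x = 6(x - 3)(x + 4); at x=-6 this is 108, so x decreases.
∂U/∂y = 24y(y + 1)(y + 4); at y=2 this is 864, so y decreases.
The x-coordinate has no critical point in that direction and runs off to infinity.

diverges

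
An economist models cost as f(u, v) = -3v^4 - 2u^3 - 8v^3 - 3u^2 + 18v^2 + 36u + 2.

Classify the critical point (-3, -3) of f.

saddle point

The mixed partial ∂²f/∂u∂v is 0, so the Hessian at any point is diag(f_uu, f_vv) = diag(-6(2u + 1), 12(-3v^2 - 4v + 3)).
At (-3, -3): H = diag(30, -144).
The eigenvalues have opposite signs, so H is indefinite: a saddle point.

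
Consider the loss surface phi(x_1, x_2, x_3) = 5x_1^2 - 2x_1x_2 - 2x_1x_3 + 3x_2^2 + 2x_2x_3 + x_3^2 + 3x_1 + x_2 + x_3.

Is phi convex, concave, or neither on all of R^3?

phi is quadratic, so its Hessian is the constant matrix H = [[10, -2, -2], [-2, 6, 2], [-2, 2, 2]].
Leading principal minors: 10, 56, 64.
All positive ⇒ H ≻ 0 ⇒ convex.

convex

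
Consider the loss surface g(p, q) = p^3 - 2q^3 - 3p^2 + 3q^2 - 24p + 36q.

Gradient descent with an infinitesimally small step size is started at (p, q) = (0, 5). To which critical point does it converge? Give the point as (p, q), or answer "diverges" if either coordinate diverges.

diverges

g is separable, so gradient descent decouples: p follows -∂g/∂p, q follows -∂g/∂q.
∂g/∂p = 3(p - 4)(p + 2); at p=0 this is -24, so p increases.
∂g/∂q = -6(q - 3)(q + 2); at q=5 this is -84, so q increases.
The q-coordinate has no critical point in that direction and runs off to infinity.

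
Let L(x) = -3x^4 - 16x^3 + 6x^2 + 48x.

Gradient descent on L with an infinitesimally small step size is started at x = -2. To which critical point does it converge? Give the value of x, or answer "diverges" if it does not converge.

L'(x) = -12(x - 1)(x + 1)(x + 4), so L'(-2) = -72.
Gradient descent moves in the -L' direction, i.e. x is increasing.
The nearest critical point in that direction is x = -1, where L'' = 72 > 0 (a local minimum). The iterate converges there.

-1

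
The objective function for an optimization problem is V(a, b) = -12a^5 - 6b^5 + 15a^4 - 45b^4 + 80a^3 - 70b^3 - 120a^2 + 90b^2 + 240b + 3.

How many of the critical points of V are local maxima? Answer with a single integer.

V separates as a function of a plus a function of b, so ∇V=0 decouples.
∂V/∂a = -60a(a - 2)(a - 1)(a + 2) = 0 at a ∈ {-2, 0, 1, 2}; ∂V/∂b = -30(b - 1)(b + 1)(b + 2)(b + 4) = 0 at b ∈ {-4, -2, -1, 1}.
The Hessian is diagonal: diag(V_aa, V_bb). Second derivatives: V_aa(-2)=1440, V_aa(0)=-240, V_aa(1)=180, V_aa(2)=-480; V_bb(-4)=900, V_bb(-2)=-180, V_bb(-1)=180, V_bb(1)=-900.
Local maxima occur where both diagonal entries negative: (0, -2), (0, 1), (2, -2), (2, 1). Count: 4.

4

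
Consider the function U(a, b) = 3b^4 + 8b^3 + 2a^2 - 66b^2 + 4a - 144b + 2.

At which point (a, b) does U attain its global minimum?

U(a,b) separates as P(a) + Q(b) + 2, so its minimum is min P + min Q + 2.
P'(a) = 4a + 4 vanishes at a ∈ {-1}; Q'(b) = 12(b - 3)(b + 1)(b + 4) vanishes at b ∈ {-4, -1, 3}.
Local minima of P (where P''>0): P(-1)=-2. Local minima of Q: Q(-4)=-224, Q(3)=-567.
So the global minimum of U is P(-1) + Q(3) + 2 = -2 − 567 + 2 = -567, attained at (-1, 3).

(-1, 3)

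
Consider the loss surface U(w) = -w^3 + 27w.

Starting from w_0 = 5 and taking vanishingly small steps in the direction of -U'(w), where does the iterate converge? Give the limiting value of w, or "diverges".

U'(w) = -3(w - 3)(w + 3), so U'(5) = -48.
Gradient descent moves in the -U' direction, i.e. w is increasing.
There is no critical point above w=5, and U' keeps the same sign, so the iterate runs off to +∞.

diverges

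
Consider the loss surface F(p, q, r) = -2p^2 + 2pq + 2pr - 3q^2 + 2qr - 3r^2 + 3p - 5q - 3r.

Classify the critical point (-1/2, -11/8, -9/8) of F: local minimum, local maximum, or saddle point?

local maximum

The Hessian is constant: H = [[-4, 2, 2], [2, -6, 2], [2, 2, -6]].
Leading principal minors: Δ₁ = -4, Δ₂ = 20, Δ₃ = -64.
The minors alternate sign starting negative (−, +, −), so H is negative definite: a local maximum.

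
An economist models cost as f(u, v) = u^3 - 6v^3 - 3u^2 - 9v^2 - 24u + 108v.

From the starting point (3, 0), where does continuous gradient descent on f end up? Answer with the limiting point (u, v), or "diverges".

f is separable, so gradient descent decouples: u follows -∂f/∂u, v follows -∂f/∂v.
∂f/∂u = 3(u - 4)(u + 2); at u=3 this is -15, so u increases.
∂f/∂v = -18(v - 2)(v + 3); at v=0 this is 108, so v decreases.
u converges to its nearest critical value 4 (a local min of the u-part); v converges to -3. The iterate converges to (4, -3).

(4, -3)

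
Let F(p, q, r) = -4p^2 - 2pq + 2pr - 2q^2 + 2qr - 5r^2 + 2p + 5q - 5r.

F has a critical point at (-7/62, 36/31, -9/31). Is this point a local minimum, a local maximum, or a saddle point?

local maximum

The Hessian is constant: H = [[-8, -2, 2], [-2, -4, 2], [2, 2, -10]].
Leading principal minors: Δ₁ = -8, Δ₂ = 28, Δ₃ = -248.
The minors alternate sign starting negative (−, +, −), so H is negative definite: a local maximum.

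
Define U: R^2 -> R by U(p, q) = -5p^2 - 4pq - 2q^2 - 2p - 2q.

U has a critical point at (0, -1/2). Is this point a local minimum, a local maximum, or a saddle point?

local maximum

The Hessian of U is constant: H = [[-10, -4], [-4, -4]].
det(H) = (-10)·(-4) − (-4)² = 24.
det(H) > 0 and tr(H) = -14 < 0, so H is negative definite and the point is a local maximum.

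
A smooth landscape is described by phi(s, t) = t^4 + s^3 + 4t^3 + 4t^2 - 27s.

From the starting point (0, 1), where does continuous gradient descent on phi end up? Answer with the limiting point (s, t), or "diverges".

phi is separable, so gradient descent decouples: s follows -∂phi/∂s, t follows -∂phi/∂t.
∂phi/∂s = 3(s - 3)(s + 3); at s=0 this is -27, so s increases.
∂phi/∂t = 4t(t + 1)(t + 2); at t=1 this is 24, so t decreases.
s converges to its nearest critical value 3 (a local min of the s-part); t converges to 0. The iterate converges to (3, 0).

(3, 0)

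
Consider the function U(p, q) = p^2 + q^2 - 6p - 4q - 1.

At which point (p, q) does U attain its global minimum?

(3, 2)

U(p,q) separates as A(p) + B(q) − 1, so its minimum is min A + min B − 1.
A'(p) = 2p - 6 vanishes at p ∈ {3}; B'(q) = 2q - 4 vanishes at q ∈ {2}.
Local minima of A (where A''>0): A(3)=-9. Local minima of B: B(2)=-4.
So the global minimum of U is A(3) + B(2) − 1 = -9 − 4 − 1 = -14, attained at (3, 2).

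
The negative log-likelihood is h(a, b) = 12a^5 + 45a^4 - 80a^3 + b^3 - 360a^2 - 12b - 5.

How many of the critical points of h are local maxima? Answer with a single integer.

h separates as a function of a plus a function of b, so ∇h=0 decouples.
∂h/∂a = 60a(a - 2)(a + 2)(a + 3) = 0 at a ∈ {-3, -2, 0, 2}; ∂h/∂b = 3(b - 2)(b + 2) = 0 at b ∈ {-2, 2}.
The Hessian is diagonal: diag(h_aa, h_bb). Second derivatives: h_aa(-3)=-900, h_aa(-2)=480, h_aa(0)=-720, h_aa(2)=2400; h_bb(-2)=-12, h_bb(2)=12.
Local maxima occur where both diagonal entries negative: (-3, -2), (0, -2). Count: 2.

2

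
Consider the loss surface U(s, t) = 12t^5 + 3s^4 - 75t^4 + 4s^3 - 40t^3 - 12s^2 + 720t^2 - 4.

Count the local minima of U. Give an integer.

4

U separates as a function of s plus a function of t, so ∇U=0 decouples.
∂U/∂s = 12s(s - 1)(s + 2) = 0 at s ∈ {-2, 0, 1}; ∂U/∂t = 60t(t - 4)(t - 3)(t + 2) = 0 at t ∈ {-2, 0, 3, 4}.
The Hessian is diagonal: diag(U_ss, U_tt). Second derivatives: U_ss(-2)=72, U_ss(0)=-24, U_ss(1)=36; U_tt(-2)=-3600, U_tt(0)=1440, U_tt(3)=-900, U_tt(4)=1440.
Local minima occur where both diagonal entries positive: (-2, 0), (-2, 4), (1, 0), (1, 4). Count: 4.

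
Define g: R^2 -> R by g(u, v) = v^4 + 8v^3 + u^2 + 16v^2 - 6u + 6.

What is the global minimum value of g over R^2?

-3

g(u,v) separates as P(u) + Q(v) + 6, so its minimum is min P + min Q + 6.
P'(u) = 2u - 6 vanishes at u ∈ {3}; Q'(v) = 4v(v + 2)(v + 4) vanishes at v ∈ {-4, -2, 0}.
Local minima of P (where P''>0): P(3)=-9. Local minima of Q: Q(-4)=0, Q(0)=0.
So the global minimum of g is P(3) + Q(-4) + 6 = -9 + 0 + 6 = -3, attained at (3, -4).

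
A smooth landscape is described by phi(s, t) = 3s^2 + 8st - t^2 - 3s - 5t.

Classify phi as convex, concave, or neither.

phi is quadratic, so its Hessian is the constant matrix H = [[6, 8], [8, -2]].
det(H) = -76, tr(H) = 4.
det(H) < 0, so H is indefinite: neither convex nor concave.

neither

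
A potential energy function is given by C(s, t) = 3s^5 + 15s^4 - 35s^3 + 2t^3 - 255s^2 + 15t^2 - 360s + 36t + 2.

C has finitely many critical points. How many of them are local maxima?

2

C separates as a function of s plus a function of t, so ∇C=0 decouples.
∂C/∂s = 15(s - 3)(s + 1)(s + 2)(s + 4) = 0 at s ∈ {-4, -2, -1, 3}; ∂C/∂t = 6(t + 2)(t + 3) = 0 at t ∈ {-3, -2}.
The Hessian is diagonal: diag(C_ss, C_tt). Second derivatives: C_ss(-4)=-630, C_ss(-2)=150, C_ss(-1)=-180, C_ss(3)=2100; C_tt(-3)=-6, C_tt(-2)=6.
Local maxima occur where both diagonal entries negative: (-4, -3), (-1, -3). Count: 2.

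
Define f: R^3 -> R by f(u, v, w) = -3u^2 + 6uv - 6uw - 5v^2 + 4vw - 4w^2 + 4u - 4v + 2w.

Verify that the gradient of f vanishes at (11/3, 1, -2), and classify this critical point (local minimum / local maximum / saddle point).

local maximum

∇f = (-6u + 6v - 6w + 4, 6u - 10v + 4w - 4, -6u + 4v - 8w + 2); substituting (11/3, 1, -2) gives ∇f = (0, 0, 0), so (11/3, 1, -2) is indeed a critical point.
The Hessian is constant: H = [[-6, 6, -6], [6, -10, 4], [-6, 4, -8]].
Leading principal minors: Δ₁ = -6, Δ₂ = 24, Δ₃ = -24.
The minors alternate sign starting negative (−, +, −), so H is negative definite: a local maximum.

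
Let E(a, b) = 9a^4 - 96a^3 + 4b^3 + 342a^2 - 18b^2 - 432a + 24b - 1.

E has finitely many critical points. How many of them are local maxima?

1

E separates as a function of a plus a function of b, so ∇E=0 decouples.
∂E/∂a = 36(a - 4)(a - 3)(a - 1) = 0 at a ∈ {1, 3, 4}; ∂E/∂b = 12(b - 2)(b - 1) = 0 at b ∈ {1, 2}.
The Hessian is diagonal: diag(E_aa, E_bb). Second derivatives: E_aa(1)=216, E_aa(3)=-72, E_aa(4)=108; E_bb(1)=-12, E_bb(2)=12.
Local maxima occur where both diagonal entries negative: (3, 1). Count: 1.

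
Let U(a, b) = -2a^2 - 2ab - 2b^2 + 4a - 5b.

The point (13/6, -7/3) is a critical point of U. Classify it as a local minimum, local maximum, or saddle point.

The Hessian of U is constant: H = [[-4, -2], [-2, -4]].
det(H) = (-4)·(-4) − (-2)² = 12.
det(H) > 0 and tr(H) = -8 < 0, so H is negative definite and the point is a local maximum.

local maximum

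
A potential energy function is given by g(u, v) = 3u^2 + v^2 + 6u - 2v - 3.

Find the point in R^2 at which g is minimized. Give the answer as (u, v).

(-1, 1)

g(u,v) separates as P(u) + Q(v) − 3, so its minimum is min P + min Q − 3.
P'(u) = 6u + 6 vanishes at u ∈ {-1}; Q'(v) = 2v - 2 vanishes at v ∈ {1}.
Local minima of P (where P''>0): P(-1)=-3. Local minima of Q: Q(1)=-1.
So the global minimum of g is P(-1) + Q(1) − 3 = -3 − 1 − 3 = -7, attained at (-1, 1).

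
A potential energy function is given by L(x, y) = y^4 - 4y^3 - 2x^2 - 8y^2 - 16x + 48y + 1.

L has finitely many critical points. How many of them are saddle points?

L separates as a function of x plus a function of y, so ∇L=0 decouples.
∂L/∂x = -4(x + 4) = 0 at x ∈ {-4}; ∂L/∂y = 4(y - 3)(y - 2)(y + 2) = 0 at y ∈ {-2, 2, 3}.
The Hessian is diagonal: diag(L_xx, L_yy). Second derivatives: L_xx(-4)=-4; L_yy(-2)=80, L_yy(2)=-16, L_yy(3)=20.
Saddle points occur where the two diagonal entries have opposite signs: (-4, -2), (-4, 3). Count: 2.

2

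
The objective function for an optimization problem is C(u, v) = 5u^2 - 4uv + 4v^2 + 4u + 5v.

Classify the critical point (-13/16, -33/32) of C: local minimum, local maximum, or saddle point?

The Hessian of C is constant: H = [[10, -4], [-4, 8]].
det(H) = 10·8 − (-4)² = 64.
det(H) > 0 and tr(H) = 18 > 0, so H is positive definite and the point is a local minimum.

local minimum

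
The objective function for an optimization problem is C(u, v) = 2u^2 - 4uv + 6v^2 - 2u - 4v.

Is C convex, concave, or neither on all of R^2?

C is quadratic, so its Hessian is the constant matrix H = [[4, -4], [-4, 12]].
det(H) = 32, tr(H) = 16.
det(H) > 0 and tr(H) > 0, so H is positive definite everywhere: convex.

convex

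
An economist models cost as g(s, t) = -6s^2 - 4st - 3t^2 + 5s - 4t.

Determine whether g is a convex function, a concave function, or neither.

concave

g is quadratic, so its Hessian is the constant matrix H = [[-12, -4], [-4, -6]].
det(H) = 56, tr(H) = -18.
det(H) > 0 and tr(H) < 0, so H is negative definite everywhere: concave.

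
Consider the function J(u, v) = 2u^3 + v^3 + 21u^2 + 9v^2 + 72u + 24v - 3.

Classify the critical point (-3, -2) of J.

local minimum

The mixed partial ∂²J/∂u∂v is 0, so the Hessian at any point is diag(J_uu, J_vv) = diag(6(2u + 7), 6(v + 3)).
At (-3, -2): H = diag(6, 6).
Both eigenvalues are positive, so H is positive definite: a local minimum.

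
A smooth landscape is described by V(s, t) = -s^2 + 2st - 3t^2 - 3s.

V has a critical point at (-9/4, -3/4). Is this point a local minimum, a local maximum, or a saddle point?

local maximum

The Hessian of V is constant: H = [[-2, 2], [2, -6]].
det(H) = (-2)·(-6) − 2² = 8.
det(H) > 0 and tr(H) = -8 < 0, so H is negative definite and the point is a local maximum.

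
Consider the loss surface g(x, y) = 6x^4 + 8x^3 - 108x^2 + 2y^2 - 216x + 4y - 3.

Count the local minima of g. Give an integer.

2

g separates as a function of x plus a function of y, so ∇g=0 decouples.
∂g/∂x = 24(x - 3)(x + 1)(x + 3) = 0 at x ∈ {-3, -1, 3}; ∂g/∂y = 4(y + 1) = 0 at y ∈ {-1}.
The Hessian is diagonal: diag(g_xx, g_yy). Second derivatives: g_xx(-3)=288, g_xx(-1)=-192, g_xx(3)=576; g_yy(-1)=4.
Local minima occur where both diagonal entries positive: (-3, -1), (3, -1). Count: 2.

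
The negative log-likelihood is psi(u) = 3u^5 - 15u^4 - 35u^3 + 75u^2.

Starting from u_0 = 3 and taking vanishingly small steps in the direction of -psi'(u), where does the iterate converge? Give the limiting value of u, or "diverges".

psi'(u) = 15u(u - 5)(u - 1)(u + 2), so psi'(3) = -900.
Gradient descent moves in the -psi' direction, i.e. u is increasing.
The nearest critical point in that direction is u = 5, where psi'' = 2100 > 0 (a local minimum). The iterate converges there.

5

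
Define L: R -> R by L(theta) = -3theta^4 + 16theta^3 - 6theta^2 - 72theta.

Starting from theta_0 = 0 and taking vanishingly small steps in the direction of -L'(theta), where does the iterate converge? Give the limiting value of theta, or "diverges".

2

L'(theta) = -12(theta - 3)(theta - 2)(theta + 1), so L'(0) = -72.
Gradient descent moves in the -L' direction, i.e. theta is increasing.
The nearest critical point in that direction is theta = 2, where L'' = 36 > 0 (a local minimum). The iterate converges there.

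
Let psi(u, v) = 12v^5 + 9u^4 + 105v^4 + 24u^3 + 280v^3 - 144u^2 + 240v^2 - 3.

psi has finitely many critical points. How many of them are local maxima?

2

psi separates as a function of u plus a function of v, so ∇psi=0 decouples.
∂psi/∂u = 36u(u - 2)(u + 4) = 0 at u ∈ {-4, 0, 2}; ∂psi/∂v = 60v(v + 1)(v + 2)(v + 4) = 0 at v ∈ {-4, -2, -1, 0}.
The Hessian is diagonal: diag(psi_uu, psi_vv). Second derivatives: psi_uu(-4)=864, psi_uu(0)=-288, psi_uu(2)=432; psi_vv(-4)=-1440, psi_vv(-2)=240, psi_vv(-1)=-180, psi_vv(0)=480.
Local maxima occur where both diagonal entries negative: (0, -4), (0, -1). Count: 2.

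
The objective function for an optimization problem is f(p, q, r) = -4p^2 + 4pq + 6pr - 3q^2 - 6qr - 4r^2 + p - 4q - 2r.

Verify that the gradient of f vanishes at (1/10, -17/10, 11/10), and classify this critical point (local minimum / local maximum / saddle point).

∇f = (-8p + 4q + 6r + 1, 4p - 6q - 6r - 4, 6p - 6q - 8r - 2); substituting (1/10, -17/10, 11/10) gives ∇f = (0, 0, 0), so (1/10, -17/10, 11/10) is indeed a critical point.
The Hessian is constant: H = [[-8, 4, 6], [4, -6, -6], [6, -6, -8]].
Leading principal minors: Δ₁ = -8, Δ₂ = 32, Δ₃ = -40.
The minors alternate sign starting negative (−, +, −), so H is negative definite: a local maximum.

local maximum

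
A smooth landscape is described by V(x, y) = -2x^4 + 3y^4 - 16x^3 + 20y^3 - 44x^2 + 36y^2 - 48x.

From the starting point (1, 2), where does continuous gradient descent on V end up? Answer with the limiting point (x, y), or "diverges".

V is separable, so gradient descent decouples: x follows -∂V/∂x, y follows -∂V/∂y.
∂V/∂x = -8(x + 1)(x + 2)(x + 3); at x=1 this is -192, so x increases.
∂V/∂y = 12y(y + 2)(y + 3); at y=2 this is 480, so y decreases.
The x-coordinate has no critical point in that direction and runs off to infinity.

diverges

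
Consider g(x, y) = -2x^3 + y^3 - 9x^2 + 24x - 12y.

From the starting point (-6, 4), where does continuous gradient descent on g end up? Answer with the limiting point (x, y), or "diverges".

g is separable, so gradient descent decouples: x follows -∂g/∂x, y follows -∂g/∂y.
∂g/∂x = -6(x - 1)(x + 4); at x=-6 this is -84, so x increases.
∂g/∂y = 3(y - 2)(y + 2); at y=4 this is 36, so y decreases.
x converges to its nearest critical value -4 (a local min of the x-part); y converges to 2. The iterate converges to (-4, 2).

(-4, 2)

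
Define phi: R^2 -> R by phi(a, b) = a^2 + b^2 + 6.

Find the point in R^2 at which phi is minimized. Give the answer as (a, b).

phi(a,b) separates as P(a) + Q(b) + 6, so its minimum is min P + min Q + 6.
P'(a) = 2a vanishes at a ∈ {0}; Q'(b) = 2b vanishes at b ∈ {0}.
Local minima of P (where P''>0): P(0)=0. Local minima of Q: Q(0)=0.
So the global minimum of phi is P(0) + Q(0) + 6 = 0 + 0 + 6 = 6, attained at (0, 0).

(0, 0)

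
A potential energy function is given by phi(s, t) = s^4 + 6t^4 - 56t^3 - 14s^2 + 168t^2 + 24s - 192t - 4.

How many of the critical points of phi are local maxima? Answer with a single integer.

1

phi separates as a function of s plus a function of t, so ∇phi=0 decouples.
∂phi/∂s = 4(s - 2)(s - 1)(s + 3) = 0 at s ∈ {-3, 1, 2}; ∂phi/∂t = 24(t - 4)(t - 2)(t - 1) = 0 at t ∈ {1, 2, 4}.
The Hessian is diagonal: diag(phi_ss, phi_tt). Second derivatives: phi_ss(-3)=80, phi_ss(1)=-16, phi_ss(2)=20; phi_tt(1)=72, phi_tt(2)=-48, phi_tt(4)=144.
Local maxima occur where both diagonal entries negative: (1, 2). Count: 1.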